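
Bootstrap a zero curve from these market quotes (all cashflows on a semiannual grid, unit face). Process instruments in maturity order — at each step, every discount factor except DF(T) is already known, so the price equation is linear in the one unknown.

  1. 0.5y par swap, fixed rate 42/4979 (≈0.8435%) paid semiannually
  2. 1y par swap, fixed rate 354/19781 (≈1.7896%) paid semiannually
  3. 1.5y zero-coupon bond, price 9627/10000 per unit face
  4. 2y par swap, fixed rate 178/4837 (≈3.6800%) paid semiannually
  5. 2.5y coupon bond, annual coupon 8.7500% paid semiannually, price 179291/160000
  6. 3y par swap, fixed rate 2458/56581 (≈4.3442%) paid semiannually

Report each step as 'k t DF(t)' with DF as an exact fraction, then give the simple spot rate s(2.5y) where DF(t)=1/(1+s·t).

1 1/2 4979/5000
2 1 9823/10000
3 3/2 9627/10000
4 2 1161/1250
5 5/2 4557/5000
6 3 8771/10000
s(2.5y) = (1/(4557/5000) − 1)/(5/2) = 886/22785 ≈ 3.8885%

step 1 [0.5y] swap r/2=21/4979: DF=(1 − 21/4979·(0))/(1+21/4979) = 4979/5000 ≈ 0.995800
step 2 [1y] swap r/2=177/19781: DF=(1 − 177/19781·(0.995800))/(1+177/19781) = 9823/10000 ≈ 0.982300
step 3 [1.5y] zero: DF = P = 9627/10000 ≈ 0.962700
step 4 [2y] swap r/2=89/4837: DF=(1 − 89/4837·(0.995800+0.982300+0.962700))/(1+89/4837) = 1161/1250 ≈ 0.928800
step 5 [2.5y] bond c/2=7/160: DF=(179291/160000 − 7/160·(0.995800+0.982300+0.962700+0.928800))/(1+7/160) = 4557/5000 ≈ 0.911400
step 6 [3y] swap r/2=1229/56581: DF=(1 − 1229/56581·(0.995800+0.982300+0.962700+0.928800+0.911400))/(1+1229/56581) = 8771/10000 ≈ 0.877100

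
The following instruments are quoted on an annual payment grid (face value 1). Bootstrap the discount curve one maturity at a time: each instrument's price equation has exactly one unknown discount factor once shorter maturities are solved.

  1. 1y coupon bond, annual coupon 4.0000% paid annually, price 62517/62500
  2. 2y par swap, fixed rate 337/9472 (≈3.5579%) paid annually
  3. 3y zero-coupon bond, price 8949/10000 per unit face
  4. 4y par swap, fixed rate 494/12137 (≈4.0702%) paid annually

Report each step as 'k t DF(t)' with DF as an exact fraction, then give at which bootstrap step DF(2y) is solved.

1 1 4809/5000
2 2 4663/5000
3 3 8949/10000
4 4 4259/5000
DF(2y) is solved at step 2

step 1 [1y] bond c/1=1/25: DF=(62517/62500 − 1/25·(0))/(1+1/25) = 4809/5000 ≈ 0.961800
step 2 [2y] swap r/1=337/9472: DF=(1 − 337/9472·(0.961800))/(1+337/9472) = 4663/5000 ≈ 0.932600
step 3 [3y] zero: DF = P = 8949/10000 ≈ 0.894900
step 4 [4y] swap r/1=494/12137: DF=(1 − 494/12137·(0.961800+0.932600+0.894900))/(1+494/12137) = 4259/5000 ≈ 0.851800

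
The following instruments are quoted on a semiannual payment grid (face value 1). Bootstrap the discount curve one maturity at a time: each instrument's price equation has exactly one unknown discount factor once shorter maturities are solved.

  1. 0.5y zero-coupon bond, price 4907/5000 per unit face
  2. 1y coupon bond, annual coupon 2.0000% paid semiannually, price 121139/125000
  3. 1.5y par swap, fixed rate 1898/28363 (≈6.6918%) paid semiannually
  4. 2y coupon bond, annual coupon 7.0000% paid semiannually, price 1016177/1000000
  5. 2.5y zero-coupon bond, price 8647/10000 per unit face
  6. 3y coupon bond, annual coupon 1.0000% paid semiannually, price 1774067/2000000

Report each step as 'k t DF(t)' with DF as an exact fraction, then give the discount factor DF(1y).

step 1 [0.5y] zero: DF = P = 4907/5000 ≈ 0.981400
step 2 [1y] bond c/2=1/100: DF=(121139/125000 − 1/100·(0.981400))/(1+1/100) = 4749/5000 ≈ 0.949800
step 3 [1.5y] swap r/2=949/28363: DF=(1 − 949/28363·(0.981400+0.949800))/(1+949/28363) = 9051/10000 ≈ 0.905100
step 4 [2y] bond c/2=7/200: DF=(1016177/1000000 − 7/200·(0.981400+0.949800+0.905100))/(1+7/200) = 8859/10000 ≈ 0.885900
step 5 [2.5y] zero: DF = P = 8647/10000 ≈ 0.864700
step 6 [3y] bond c/2=1/200: DF=(1774067/2000000 − 1/200·(0.981400+0.949800+0.905100+0.885900+0.864700))/(1+1/200) = 4299/5000 ≈ 0.859800

1 1/2 4907/5000
2 1 4749/5000
3 3/2 9051/10000
4 2 8859/10000
5 5/2 8647/10000
6 3 4299/5000
DF(1y) = 4749/5000 ≈ 0.949800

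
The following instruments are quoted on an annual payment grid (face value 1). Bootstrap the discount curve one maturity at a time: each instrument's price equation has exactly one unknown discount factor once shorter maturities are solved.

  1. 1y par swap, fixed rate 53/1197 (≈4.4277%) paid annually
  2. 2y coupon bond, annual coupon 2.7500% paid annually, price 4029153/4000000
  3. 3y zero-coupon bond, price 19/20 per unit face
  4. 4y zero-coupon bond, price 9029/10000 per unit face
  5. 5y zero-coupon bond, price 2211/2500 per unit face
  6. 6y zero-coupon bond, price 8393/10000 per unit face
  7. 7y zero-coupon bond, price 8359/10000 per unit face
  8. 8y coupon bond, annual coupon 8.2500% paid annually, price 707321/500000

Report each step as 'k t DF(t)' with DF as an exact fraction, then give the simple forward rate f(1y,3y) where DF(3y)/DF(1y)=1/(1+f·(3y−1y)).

1 1 1197/1250
2 2 9547/10000
3 3 19/20
4 4 9029/10000
5 5 2211/2500
6 6 8393/10000
7 7 8359/10000
8 8 1031/1250
f(1y,3y) = ((1197/1250)/(19/20) − 1)/(2) = 1/250 ≈ 0.4000%

step 1 [1y] swap r/1=53/1197: DF=(1 − 53/1197·(0))/(1+53/1197) = 1197/1250 ≈ 0.957600
step 2 [2y] bond c/1=11/400: DF=(4029153/4000000 − 11/400·(0.957600))/(1+11/400) = 9547/10000 ≈ 0.954700
step 3 [3y] zero: DF = P = 19/20 ≈ 0.950000
step 4 [4y] zero: DF = P = 9029/10000 ≈ 0.902900
step 5 [5y] zero: DF = P = 2211/2500 ≈ 0.884400
step 6 [6y] zero: DF = P = 8393/10000 ≈ 0.839300
step 7 [7y] zero: DF = P = 8359/10000 ≈ 0.835900
step 8 [8y] bond c/1=33/400: DF=(707321/500000 − 33/400·(0.957600+0.954700+0.950000+0.902900+0.884400+0.839300+0.835900))/(1+33/400) = 1031/1250 ≈ 0.824800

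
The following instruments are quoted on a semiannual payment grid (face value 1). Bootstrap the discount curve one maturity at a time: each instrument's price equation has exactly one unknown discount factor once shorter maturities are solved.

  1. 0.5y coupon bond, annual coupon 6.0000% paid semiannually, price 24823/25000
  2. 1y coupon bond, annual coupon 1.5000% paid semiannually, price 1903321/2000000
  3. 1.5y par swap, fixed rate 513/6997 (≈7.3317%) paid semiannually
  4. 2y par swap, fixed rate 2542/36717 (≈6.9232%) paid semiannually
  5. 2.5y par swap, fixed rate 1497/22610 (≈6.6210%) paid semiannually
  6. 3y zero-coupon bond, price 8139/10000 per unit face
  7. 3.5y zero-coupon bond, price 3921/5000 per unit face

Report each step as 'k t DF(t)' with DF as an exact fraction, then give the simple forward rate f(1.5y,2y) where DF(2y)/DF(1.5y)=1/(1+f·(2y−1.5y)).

1 1/2 241/250
2 1 4687/5000
3 3/2 4487/5000
4 2 8729/10000
5 5/2 8503/10000
6 3 8139/10000
7 7/2 3921/5000
f(1.5y,2y) = ((4487/5000)/(8729/10000) − 1)/(1/2) = 70/1247 ≈ 5.6135%

step 1 [0.5y] bond c/2=3/100: DF=(24823/25000 − 3/100·(0))/(1+3/100) = 241/250 ≈ 0.964000
step 2 [1y] bond c/2=3/400: DF=(1903321/2000000 − 3/400·(0.964000))/(1+3/400) = 4687/5000 ≈ 0.937400
step 3 [1.5y] swap r/2=513/13994: DF=(1 − 513/13994·(0.964000+0.937400))/(1+513/13994) = 4487/5000 ≈ 0.897400
step 4 [2y] swap r/2=1271/36717: DF=(1 − 1271/36717·(0.964000+0.937400+0.897400))/(1+1271/36717) = 8729/10000 ≈ 0.872900
step 5 [2.5y] swap r/2=1497/45220: DF=(1 − 1497/45220·(0.964000+0.937400+0.897400+0.872900))/(1+1497/45220) = 8503/10000 ≈ 0.850300
step 6 [3y] zero: DF = P = 8139/10000 ≈ 0.813900
step 7 [3.5y] zero: DF = P = 3921/5000 ≈ 0.784200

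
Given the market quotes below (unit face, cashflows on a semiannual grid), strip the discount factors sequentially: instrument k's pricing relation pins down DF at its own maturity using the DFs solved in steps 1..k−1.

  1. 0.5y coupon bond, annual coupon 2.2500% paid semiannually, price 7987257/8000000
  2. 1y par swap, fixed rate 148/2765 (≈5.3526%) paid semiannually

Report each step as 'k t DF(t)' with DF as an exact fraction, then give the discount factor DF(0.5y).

step 1 [0.5y] bond c/2=9/800: DF=(7987257/8000000 − 9/800·(0))/(1+9/800) = 9873/10000 ≈ 0.987300
step 2 [1y] swap r/2=74/2765: DF=(1 − 74/2765·(0.987300))/(1+74/2765) = 4741/5000 ≈ 0.948200

1 1/2 9873/10000
2 1 4741/5000
DF(0.5y) = 9873/10000 ≈ 0.987300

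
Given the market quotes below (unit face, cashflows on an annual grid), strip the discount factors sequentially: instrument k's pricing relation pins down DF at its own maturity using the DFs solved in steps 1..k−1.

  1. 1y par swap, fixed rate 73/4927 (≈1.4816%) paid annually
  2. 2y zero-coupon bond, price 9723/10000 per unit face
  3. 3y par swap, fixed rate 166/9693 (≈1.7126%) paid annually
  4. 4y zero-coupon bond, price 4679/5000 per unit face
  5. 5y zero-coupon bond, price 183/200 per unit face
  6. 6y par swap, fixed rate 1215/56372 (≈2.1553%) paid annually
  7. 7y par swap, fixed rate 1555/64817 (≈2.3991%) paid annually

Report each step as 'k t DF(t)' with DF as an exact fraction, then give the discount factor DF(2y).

step 1 [1y] swap r/1=73/4927: DF=(1 − 73/4927·(0))/(1+73/4927) = 4927/5000 ≈ 0.985400
step 2 [2y] zero: DF = P = 9723/10000 ≈ 0.972300
step 3 [3y] swap r/1=166/9693: DF=(1 − 166/9693·(0.985400+0.972300))/(1+166/9693) = 4751/5000 ≈ 0.950200
step 4 [4y] zero: DF = P = 4679/5000 ≈ 0.935800
step 5 [5y] zero: DF = P = 183/200 ≈ 0.915000
step 6 [6y] swap r/1=1215/56372: DF=(1 − 1215/56372·(0.985400+0.972300+0.950200+0.935800+0.915000))/(1+1215/56372) = 1757/2000 ≈ 0.878500
step 7 [7y] swap r/1=1555/64817: DF=(1 − 1555/64817·(0.985400+0.972300+0.950200+0.935800+0.915000+0.878500))/(1+1555/64817) = 1689/2000 ≈ 0.844500

1 1 4927/5000
2 2 9723/10000
3 3 4751/5000
4 4 4679/5000
5 5 183/200
6 6 1757/2000
7 7 1689/2000
DF(2y) = 9723/10000 ≈ 0.972300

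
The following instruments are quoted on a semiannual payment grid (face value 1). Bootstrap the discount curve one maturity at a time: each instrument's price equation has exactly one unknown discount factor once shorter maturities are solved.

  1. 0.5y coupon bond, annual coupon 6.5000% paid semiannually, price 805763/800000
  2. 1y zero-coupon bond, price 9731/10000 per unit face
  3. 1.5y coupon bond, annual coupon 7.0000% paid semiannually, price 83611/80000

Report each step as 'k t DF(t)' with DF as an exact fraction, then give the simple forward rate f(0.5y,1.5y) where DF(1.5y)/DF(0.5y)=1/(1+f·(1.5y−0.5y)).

step 1 [0.5y] bond c/2=13/400: DF=(805763/800000 − 13/400·(0))/(1+13/400) = 1951/2000 ≈ 0.975500
step 2 [1y] zero: DF = P = 9731/10000 ≈ 0.973100
step 3 [1.5y] bond c/2=7/200: DF=(83611/80000 − 7/200·(0.975500+0.973100))/(1+7/200) = 9439/10000 ≈ 0.943900

1 1/2 1951/2000
2 1 9731/10000
3 3/2 9439/10000
f(0.5y,1.5y) = ((1951/2000)/(9439/10000) − 1)/(1) = 316/9439 ≈ 3.3478%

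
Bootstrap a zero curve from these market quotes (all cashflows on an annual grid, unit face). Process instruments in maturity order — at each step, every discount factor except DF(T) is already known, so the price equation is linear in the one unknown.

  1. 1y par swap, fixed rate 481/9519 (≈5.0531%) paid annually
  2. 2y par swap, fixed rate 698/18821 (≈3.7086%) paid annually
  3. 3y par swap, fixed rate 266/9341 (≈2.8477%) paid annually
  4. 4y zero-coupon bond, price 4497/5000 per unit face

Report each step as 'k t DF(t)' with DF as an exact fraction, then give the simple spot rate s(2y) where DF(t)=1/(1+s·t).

step 1 [1y] swap r/1=481/9519: DF=(1 − 481/9519·(0))/(1+481/9519) = 9519/10000 ≈ 0.951900
step 2 [2y] swap r/1=698/18821: DF=(1 − 698/18821·(0.951900))/(1+698/18821) = 4651/5000 ≈ 0.930200
step 3 [3y] swap r/1=266/9341: DF=(1 − 266/9341·(0.951900+0.930200))/(1+266/9341) = 4601/5000 ≈ 0.920200
step 4 [4y] zero: DF = P = 4497/5000 ≈ 0.899400

1 1 9519/10000
2 2 4651/5000
3 3 4601/5000
4 4 4497/5000
s(2y) = (1/(4651/5000) − 1)/(2) = 349/9302 ≈ 3.7519%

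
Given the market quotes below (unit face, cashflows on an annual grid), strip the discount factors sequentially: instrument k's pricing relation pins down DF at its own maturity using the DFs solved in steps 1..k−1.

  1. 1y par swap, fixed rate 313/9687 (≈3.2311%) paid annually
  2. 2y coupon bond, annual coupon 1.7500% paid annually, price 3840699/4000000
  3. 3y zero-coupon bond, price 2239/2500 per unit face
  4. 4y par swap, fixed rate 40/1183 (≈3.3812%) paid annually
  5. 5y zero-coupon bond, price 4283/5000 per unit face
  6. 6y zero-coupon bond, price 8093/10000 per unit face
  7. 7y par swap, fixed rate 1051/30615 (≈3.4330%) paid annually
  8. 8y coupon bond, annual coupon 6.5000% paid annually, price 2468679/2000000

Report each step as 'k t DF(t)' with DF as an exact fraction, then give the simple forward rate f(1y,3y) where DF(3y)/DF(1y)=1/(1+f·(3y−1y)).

1 1 9687/10000
2 2 927/1000
3 3 2239/2500
4 4 219/250
5 5 4283/5000
6 6 8093/10000
7 7 3949/5000
8 8 7853/10000
f(1y,3y) = ((9687/10000)/(2239/2500) − 1)/(2) = 731/17912 ≈ 4.0811%

step 1 [1y] swap r/1=313/9687: DF=(1 − 313/9687·(0))/(1+313/9687) = 9687/10000 ≈ 0.968700
step 2 [2y] bond c/1=7/400: DF=(3840699/4000000 − 7/400·(0.968700))/(1+7/400) = 927/1000 ≈ 0.927000
step 3 [3y] zero: DF = P = 2239/2500 ≈ 0.895600
step 4 [4y] swap r/1=40/1183: DF=(1 − 40/1183·(0.968700+0.927000+0.895600))/(1+40/1183) = 219/250 ≈ 0.876000
step 5 [5y] zero: DF = P = 4283/5000 ≈ 0.856600
step 6 [6y] zero: DF = P = 8093/10000 ≈ 0.809300
step 7 [7y] swap r/1=1051/30615: DF=(1 − 1051/30615·(0.968700+0.927000+0.895600+0.876000+0.856600+0.809300))/(1+1051/30615) = 3949/5000 ≈ 0.789800
step 8 [8y] bond c/1=13/200: DF=(2468679/2000000 − 13/200·(0.968700+0.927000+0.895600+0.876000+0.856600+0.809300+0.789800))/(1+13/200) = 7853/10000 ≈ 0.785300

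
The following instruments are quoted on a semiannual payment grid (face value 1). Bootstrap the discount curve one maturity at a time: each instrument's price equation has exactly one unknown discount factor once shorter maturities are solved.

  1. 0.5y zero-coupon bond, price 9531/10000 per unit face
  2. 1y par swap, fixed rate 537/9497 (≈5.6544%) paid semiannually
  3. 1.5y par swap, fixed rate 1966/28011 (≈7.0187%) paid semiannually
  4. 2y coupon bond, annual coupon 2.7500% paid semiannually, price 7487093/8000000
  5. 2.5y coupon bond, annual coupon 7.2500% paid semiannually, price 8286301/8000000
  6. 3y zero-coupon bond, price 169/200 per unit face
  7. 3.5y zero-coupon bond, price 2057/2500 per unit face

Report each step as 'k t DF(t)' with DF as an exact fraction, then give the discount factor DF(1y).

1 1/2 9531/10000
2 1 9463/10000
3 3/2 9017/10000
4 2 2213/2500
5 5/2 4353/5000
6 3 169/200
7 7/2 2057/2500
DF(1y) = 9463/10000 ≈ 0.946300

step 1 [0.5y] zero: DF = P = 9531/10000 ≈ 0.953100
step 2 [1y] swap r/2=537/18994: DF=(1 − 537/18994·(0.953100))/(1+537/18994) = 9463/10000 ≈ 0.946300
step 3 [1.5y] swap r/2=983/28011: DF=(1 − 983/28011·(0.953100+0.946300))/(1+983/28011) = 9017/10000 ≈ 0.901700
step 4 [2y] bond c/2=11/800: DF=(7487093/8000000 − 11/800·(0.953100+0.946300+0.901700))/(1+11/800) = 2213/2500 ≈ 0.885200
step 5 [2.5y] bond c/2=29/800: DF=(8286301/8000000 − 29/800·(0.953100+0.946300+0.901700+0.885200))/(1+29/800) = 4353/5000 ≈ 0.870600
step 6 [3y] zero: DF = P = 169/200 ≈ 0.845000
step 7 [3.5y] zero: DF = P = 2057/2500 ≈ 0.822800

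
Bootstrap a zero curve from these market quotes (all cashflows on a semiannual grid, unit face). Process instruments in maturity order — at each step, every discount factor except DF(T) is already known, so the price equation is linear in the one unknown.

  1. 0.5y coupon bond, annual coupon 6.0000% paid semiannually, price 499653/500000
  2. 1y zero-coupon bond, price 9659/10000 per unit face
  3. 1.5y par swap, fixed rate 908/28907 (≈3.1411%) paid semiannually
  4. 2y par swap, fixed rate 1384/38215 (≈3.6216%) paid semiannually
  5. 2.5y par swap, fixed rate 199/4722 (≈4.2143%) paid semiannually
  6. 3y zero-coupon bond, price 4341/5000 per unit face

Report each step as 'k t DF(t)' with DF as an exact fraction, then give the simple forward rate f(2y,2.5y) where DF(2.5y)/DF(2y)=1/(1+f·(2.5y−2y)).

step 1 [0.5y] bond c/2=3/100: DF=(499653/500000 − 3/100·(0))/(1+3/100) = 4851/5000 ≈ 0.970200
step 2 [1y] zero: DF = P = 9659/10000 ≈ 0.965900
step 3 [1.5y] swap r/2=454/28907: DF=(1 − 454/28907·(0.970200+0.965900))/(1+454/28907) = 4773/5000 ≈ 0.954600
step 4 [2y] swap r/2=692/38215: DF=(1 − 692/38215·(0.970200+0.965900+0.954600))/(1+692/38215) = 2327/2500 ≈ 0.930800
step 5 [2.5y] swap r/2=199/9444: DF=(1 − 199/9444·(0.970200+0.965900+0.954600+0.930800))/(1+199/9444) = 1801/2000 ≈ 0.900500
step 6 [3y] zero: DF = P = 4341/5000 ≈ 0.868200

1 1/2 4851/5000
2 1 9659/10000
3 3/2 4773/5000
4 2 2327/2500
5 5/2 1801/2000
6 3 4341/5000
f(2y,2.5y) = ((2327/2500)/(1801/2000) − 1)/(1/2) = 606/9005 ≈ 6.7296%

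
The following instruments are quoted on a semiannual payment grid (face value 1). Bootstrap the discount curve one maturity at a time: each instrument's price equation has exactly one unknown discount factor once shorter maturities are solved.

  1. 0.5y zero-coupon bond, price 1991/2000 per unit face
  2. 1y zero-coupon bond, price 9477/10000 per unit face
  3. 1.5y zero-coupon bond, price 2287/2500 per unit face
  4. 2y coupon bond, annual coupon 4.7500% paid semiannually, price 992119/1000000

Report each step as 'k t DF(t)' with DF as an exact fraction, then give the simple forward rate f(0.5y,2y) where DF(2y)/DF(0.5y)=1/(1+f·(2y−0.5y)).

step 1 [0.5y] zero: DF = P = 1991/2000 ≈ 0.995500
step 2 [1y] zero: DF = P = 9477/10000 ≈ 0.947700
step 3 [1.5y] zero: DF = P = 2287/2500 ≈ 0.914800
step 4 [2y] bond c/2=19/800: DF=(992119/1000000 − 19/800·(0.995500+0.947700+0.914800))/(1+19/800) = 2257/2500 ≈ 0.902800

1 1/2 1991/2000
2 1 9477/10000
3 3/2 2287/2500
4 2 2257/2500
f(0.5y,2y) = ((1991/2000)/(2257/2500) − 1)/(3/2) = 309/4514 ≈ 6.8454%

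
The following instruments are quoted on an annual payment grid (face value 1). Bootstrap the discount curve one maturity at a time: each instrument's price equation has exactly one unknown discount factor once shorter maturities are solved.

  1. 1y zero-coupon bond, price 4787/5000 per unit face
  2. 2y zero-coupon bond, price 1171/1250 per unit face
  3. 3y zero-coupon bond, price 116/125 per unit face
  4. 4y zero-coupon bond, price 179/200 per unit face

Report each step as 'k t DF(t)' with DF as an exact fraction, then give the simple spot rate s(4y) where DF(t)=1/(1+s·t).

step 1 [1y] zero: DF = P = 4787/5000 ≈ 0.957400
step 2 [2y] zero: DF = P = 1171/1250 ≈ 0.936800
step 3 [3y] zero: DF = P = 116/125 ≈ 0.928000
step 4 [4y] zero: DF = P = 179/200 ≈ 0.895000

1 1 4787/5000
2 2 1171/1250
3 3 116/125
4 4 179/200
s(4y) = (1/(179/200) − 1)/(4) = 21/716 ≈ 2.9330%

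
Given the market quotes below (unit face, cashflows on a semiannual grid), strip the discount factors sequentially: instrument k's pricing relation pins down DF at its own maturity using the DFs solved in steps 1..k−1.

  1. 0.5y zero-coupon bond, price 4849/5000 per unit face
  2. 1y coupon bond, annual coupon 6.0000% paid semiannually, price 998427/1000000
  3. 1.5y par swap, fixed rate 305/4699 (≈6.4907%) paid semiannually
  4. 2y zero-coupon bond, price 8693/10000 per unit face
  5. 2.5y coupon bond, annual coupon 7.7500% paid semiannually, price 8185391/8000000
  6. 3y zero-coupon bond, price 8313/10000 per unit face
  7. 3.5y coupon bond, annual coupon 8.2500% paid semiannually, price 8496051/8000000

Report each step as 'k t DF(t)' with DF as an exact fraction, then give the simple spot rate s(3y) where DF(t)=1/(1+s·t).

1 1/2 4849/5000
2 1 9411/10000
3 3/2 1817/2000
4 2 8693/10000
5 5/2 4237/5000
6 3 8313/10000
7 7/2 8073/10000
s(3y) = (1/(8313/10000) − 1)/(3) = 1687/24939 ≈ 6.7645%

step 1 [0.5y] zero: DF = P = 4849/5000 ≈ 0.969800
step 2 [1y] bond c/2=3/100: DF=(998427/1000000 − 3/100·(0.969800))/(1+3/100) = 9411/10000 ≈ 0.941100
step 3 [1.5y] swap r/2=305/9398: DF=(1 − 305/9398·(0.969800+0.941100))/(1+305/9398) = 1817/2000 ≈ 0.908500
step 4 [2y] zero: DF = P = 8693/10000 ≈ 0.869300
step 5 [2.5y] bond c/2=31/800: DF=(8185391/8000000 − 31/800·(0.969800+0.941100+0.908500+0.869300))/(1+31/800) = 4237/5000 ≈ 0.847400
step 6 [3y] zero: DF = P = 8313/10000 ≈ 0.831300
step 7 [3.5y] bond c/2=33/800: DF=(8496051/8000000 − 33/800·(0.969800+0.941100+0.908500+0.869300+0.847400+0.831300))/(1+33/800) = 8073/10000 ≈ 0.807300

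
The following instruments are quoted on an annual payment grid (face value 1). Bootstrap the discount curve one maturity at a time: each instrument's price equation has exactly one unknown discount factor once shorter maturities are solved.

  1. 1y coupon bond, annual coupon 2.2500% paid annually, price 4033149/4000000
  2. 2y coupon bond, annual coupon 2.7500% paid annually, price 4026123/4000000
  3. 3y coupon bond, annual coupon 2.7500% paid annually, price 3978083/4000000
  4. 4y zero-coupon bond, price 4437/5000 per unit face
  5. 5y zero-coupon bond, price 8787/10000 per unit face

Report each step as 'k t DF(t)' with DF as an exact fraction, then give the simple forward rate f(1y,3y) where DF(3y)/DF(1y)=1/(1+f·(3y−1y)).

1 1 9861/10000
2 2 2383/2500
3 3 229/250
4 4 4437/5000
5 5 8787/10000
f(1y,3y) = ((9861/10000)/(229/250) − 1)/(2) = 701/18320 ≈ 3.8264%

step 1 [1y] bond c/1=9/400: DF=(4033149/4000000 − 9/400·(0))/(1+9/400) = 9861/10000 ≈ 0.986100
step 2 [2y] bond c/1=11/400: DF=(4026123/4000000 − 11/400·(0.986100))/(1+11/400) = 2383/2500 ≈ 0.953200
step 3 [3y] bond c/1=11/400: DF=(3978083/4000000 − 11/400·(0.986100+0.953200))/(1+11/400) = 229/250 ≈ 0.916000
step 4 [4y] zero: DF = P = 4437/5000 ≈ 0.887400
step 5 [5y] zero: DF = P = 8787/10000 ≈ 0.878700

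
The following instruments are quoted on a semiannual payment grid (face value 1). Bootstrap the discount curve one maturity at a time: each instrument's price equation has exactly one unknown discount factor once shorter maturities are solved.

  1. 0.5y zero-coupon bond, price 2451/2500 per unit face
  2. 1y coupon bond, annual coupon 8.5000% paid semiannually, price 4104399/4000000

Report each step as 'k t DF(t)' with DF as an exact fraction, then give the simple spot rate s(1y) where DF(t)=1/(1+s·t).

step 1 [0.5y] zero: DF = P = 2451/2500 ≈ 0.980400
step 2 [1y] bond c/2=17/400: DF=(4104399/4000000 − 17/400·(0.980400))/(1+17/400) = 9443/10000 ≈ 0.944300

1 1/2 2451/2500
2 1 9443/10000
s(1y) = (1/(9443/10000) − 1)/(1) = 557/9443 ≈ 5.8985%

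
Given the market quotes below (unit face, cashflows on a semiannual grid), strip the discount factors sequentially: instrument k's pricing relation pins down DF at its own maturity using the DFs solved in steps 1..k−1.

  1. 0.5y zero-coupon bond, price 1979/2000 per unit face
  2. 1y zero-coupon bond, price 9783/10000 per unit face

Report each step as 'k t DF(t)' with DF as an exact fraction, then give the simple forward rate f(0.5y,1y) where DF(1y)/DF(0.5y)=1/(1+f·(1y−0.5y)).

step 1 [0.5y] zero: DF = P = 1979/2000 ≈ 0.989500
step 2 [1y] zero: DF = P = 9783/10000 ≈ 0.978300

1 1/2 1979/2000
2 1 9783/10000
f(0.5y,1y) = ((1979/2000)/(9783/10000) − 1)/(1/2) = 224/9783 ≈ 2.2897%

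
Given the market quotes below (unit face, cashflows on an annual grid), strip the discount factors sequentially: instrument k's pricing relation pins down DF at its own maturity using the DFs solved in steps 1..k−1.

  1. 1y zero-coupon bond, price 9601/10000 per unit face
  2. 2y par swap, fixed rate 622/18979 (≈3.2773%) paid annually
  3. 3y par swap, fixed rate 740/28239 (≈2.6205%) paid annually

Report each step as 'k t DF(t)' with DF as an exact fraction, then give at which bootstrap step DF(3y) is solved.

1 1 9601/10000
2 2 4689/5000
3 3 463/500
DF(3y) is solved at step 3

step 1 [1y] zero: DF = P = 9601/10000 ≈ 0.960100
step 2 [2y] swap r/1=622/18979: DF=(1 − 622/18979·(0.960100))/(1+622/18979) = 4689/5000 ≈ 0.937800
step 3 [3y] swap r/1=740/28239: DF=(1 − 740/28239·(0.960100+0.937800))/(1+740/28239) = 463/500 ≈ 0.926000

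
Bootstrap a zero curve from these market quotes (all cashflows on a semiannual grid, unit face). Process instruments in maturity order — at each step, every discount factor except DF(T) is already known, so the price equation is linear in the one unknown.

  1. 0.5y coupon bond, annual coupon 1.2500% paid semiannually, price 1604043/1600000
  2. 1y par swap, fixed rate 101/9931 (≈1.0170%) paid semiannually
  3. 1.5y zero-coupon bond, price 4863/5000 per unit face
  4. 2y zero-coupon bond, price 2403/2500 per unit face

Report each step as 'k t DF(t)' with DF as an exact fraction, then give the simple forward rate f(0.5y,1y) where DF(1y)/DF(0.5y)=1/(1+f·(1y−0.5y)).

step 1 [0.5y] bond c/2=1/160: DF=(1604043/1600000 − 1/160·(0))/(1+1/160) = 9963/10000 ≈ 0.996300
step 2 [1y] swap r/2=101/19862: DF=(1 − 101/19862·(0.996300))/(1+101/19862) = 9899/10000 ≈ 0.989900
step 3 [1.5y] zero: DF = P = 4863/5000 ≈ 0.972600
step 4 [2y] zero: DF = P = 2403/2500 ≈ 0.961200

1 1/2 9963/10000
2 1 9899/10000
3 3/2 4863/5000
4 2 2403/2500
f(0.5y,1y) = ((9963/10000)/(9899/10000) − 1)/(1/2) = 128/9899 ≈ 1.2931%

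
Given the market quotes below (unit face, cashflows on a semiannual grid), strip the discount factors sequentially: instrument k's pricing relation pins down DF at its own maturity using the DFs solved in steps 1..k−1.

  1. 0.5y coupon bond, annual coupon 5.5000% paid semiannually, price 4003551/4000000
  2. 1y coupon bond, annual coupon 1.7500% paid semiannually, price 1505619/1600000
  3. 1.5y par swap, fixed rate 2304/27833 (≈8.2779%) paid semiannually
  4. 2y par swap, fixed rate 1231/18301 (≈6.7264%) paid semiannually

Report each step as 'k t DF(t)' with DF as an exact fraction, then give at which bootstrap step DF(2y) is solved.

step 1 [0.5y] bond c/2=11/400: DF=(4003551/4000000 − 11/400·(0))/(1+11/400) = 9741/10000 ≈ 0.974100
step 2 [1y] bond c/2=7/800: DF=(1505619/1600000 − 7/800·(0.974100))/(1+7/800) = 2311/2500 ≈ 0.924400
step 3 [1.5y] swap r/2=1152/27833: DF=(1 − 1152/27833·(0.974100+0.924400))/(1+1152/27833) = 553/625 ≈ 0.884800
step 4 [2y] swap r/2=1231/36602: DF=(1 − 1231/36602·(0.974100+0.924400+0.884800))/(1+1231/36602) = 8769/10000 ≈ 0.876900

1 1/2 9741/10000
2 1 2311/2500
3 3/2 553/625
4 2 8769/10000
DF(2y) is solved at step 4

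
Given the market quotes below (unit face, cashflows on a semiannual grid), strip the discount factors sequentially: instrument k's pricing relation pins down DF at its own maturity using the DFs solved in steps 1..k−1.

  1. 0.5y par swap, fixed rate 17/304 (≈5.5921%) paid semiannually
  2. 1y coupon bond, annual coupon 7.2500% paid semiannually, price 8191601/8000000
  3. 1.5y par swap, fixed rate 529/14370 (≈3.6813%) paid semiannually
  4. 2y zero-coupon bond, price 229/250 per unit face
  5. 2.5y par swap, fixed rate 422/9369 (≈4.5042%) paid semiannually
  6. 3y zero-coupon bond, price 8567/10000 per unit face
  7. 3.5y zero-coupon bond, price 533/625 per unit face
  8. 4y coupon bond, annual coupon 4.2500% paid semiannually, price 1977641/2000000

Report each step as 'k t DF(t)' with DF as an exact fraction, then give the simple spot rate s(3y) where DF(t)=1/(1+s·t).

1 1/2 608/625
2 1 9541/10000
3 3/2 9471/10000
4 2 229/250
5 5/2 1789/2000
6 3 8567/10000
7 7/2 533/625
8 4 522/625
s(3y) = (1/(8567/10000) − 1)/(3) = 1433/25701 ≈ 5.5757%

step 1 [0.5y] swap r/2=17/608: DF=(1 − 17/608·(0))/(1+17/608) = 608/625 ≈ 0.972800
step 2 [1y] bond c/2=29/800: DF=(8191601/8000000 − 29/800·(0.972800))/(1+29/800) = 9541/10000 ≈ 0.954100
step 3 [1.5y] swap r/2=529/28740: DF=(1 − 529/28740·(0.972800+0.954100))/(1+529/28740) = 9471/10000 ≈ 0.947100
step 4 [2y] zero: DF = P = 229/250 ≈ 0.916000
step 5 [2.5y] swap r/2=211/9369: DF=(1 − 211/9369·(0.972800+0.954100+0.947100+0.916000))/(1+211/9369) = 1789/2000 ≈ 0.894500
step 6 [3y] zero: DF = P = 8567/10000 ≈ 0.856700
step 7 [3.5y] zero: DF = P = 533/625 ≈ 0.852800
step 8 [4y] bond c/2=17/800: DF=(1977641/2000000 − 17/800·(0.972800+0.954100+0.947100+0.916000+0.894500+0.856700+0.852800))/(1+17/800) = 522/625 ≈ 0.835200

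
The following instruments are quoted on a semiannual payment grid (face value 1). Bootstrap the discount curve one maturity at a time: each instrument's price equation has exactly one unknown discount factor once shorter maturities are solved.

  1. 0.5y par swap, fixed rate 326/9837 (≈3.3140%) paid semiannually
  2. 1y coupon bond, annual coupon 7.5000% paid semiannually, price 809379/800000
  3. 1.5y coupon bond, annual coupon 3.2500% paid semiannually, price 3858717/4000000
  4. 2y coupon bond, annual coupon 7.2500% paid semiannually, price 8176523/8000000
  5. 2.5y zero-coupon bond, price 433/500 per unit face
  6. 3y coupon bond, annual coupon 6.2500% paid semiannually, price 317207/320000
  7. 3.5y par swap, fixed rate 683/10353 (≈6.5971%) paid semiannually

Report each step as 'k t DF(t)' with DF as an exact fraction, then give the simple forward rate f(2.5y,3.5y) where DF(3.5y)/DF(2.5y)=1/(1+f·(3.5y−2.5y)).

step 1 [0.5y] swap r/2=163/9837: DF=(1 − 163/9837·(0))/(1+163/9837) = 9837/10000 ≈ 0.983700
step 2 [1y] bond c/2=3/80: DF=(809379/800000 − 3/80·(0.983700))/(1+3/80) = 2349/2500 ≈ 0.939600
step 3 [1.5y] bond c/2=13/800: DF=(3858717/4000000 − 13/800·(0.983700+0.939600))/(1+13/800) = 1837/2000 ≈ 0.918500
step 4 [2y] bond c/2=29/800: DF=(8176523/8000000 − 29/800·(0.983700+0.939600+0.918500))/(1+29/800) = 8869/10000 ≈ 0.886900
step 5 [2.5y] zero: DF = P = 433/500 ≈ 0.866000
step 6 [3y] bond c/2=1/32: DF=(317207/320000 − 1/32·(0.983700+0.939600+0.918500+0.886900+0.866000))/(1+1/32) = 411/500 ≈ 0.822000
step 7 [3.5y] swap r/2=683/20706: DF=(1 − 683/20706·(0.983700+0.939600+0.918500+0.886900+0.866000+0.822000))/(1+683/20706) = 7951/10000 ≈ 0.795100

1 1/2 9837/10000
2 1 2349/2500
3 3/2 1837/2000
4 2 8869/10000
5 5/2 433/500
6 3 411/500
7 7/2 7951/10000
f(2.5y,3.5y) = ((433/500)/(7951/10000) − 1)/(1) = 709/7951 ≈ 8.9171%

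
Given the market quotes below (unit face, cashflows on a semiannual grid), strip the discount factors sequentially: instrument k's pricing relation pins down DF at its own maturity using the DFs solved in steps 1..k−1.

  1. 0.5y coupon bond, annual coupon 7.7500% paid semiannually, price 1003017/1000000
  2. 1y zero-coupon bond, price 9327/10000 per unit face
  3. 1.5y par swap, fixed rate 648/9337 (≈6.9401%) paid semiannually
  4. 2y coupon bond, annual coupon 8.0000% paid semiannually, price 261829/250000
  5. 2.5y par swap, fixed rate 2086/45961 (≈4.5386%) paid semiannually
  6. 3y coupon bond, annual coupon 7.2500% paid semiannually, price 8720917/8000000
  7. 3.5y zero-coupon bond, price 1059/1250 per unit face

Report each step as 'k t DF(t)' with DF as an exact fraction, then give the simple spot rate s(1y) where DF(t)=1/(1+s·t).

1 1/2 1207/1250
2 1 9327/10000
3 3/2 2257/2500
4 2 8993/10000
5 5/2 8957/10000
6 3 557/625
7 7/2 1059/1250
s(1y) = (1/(9327/10000) − 1)/(1) = 673/9327 ≈ 7.2156%

step 1 [0.5y] bond c/2=31/800: DF=(1003017/1000000 − 31/800·(0))/(1+31/800) = 1207/1250 ≈ 0.965600
step 2 [1y] zero: DF = P = 9327/10000 ≈ 0.932700
step 3 [1.5y] swap r/2=324/9337: DF=(1 − 324/9337·(0.965600+0.932700))/(1+324/9337) = 2257/2500 ≈ 0.902800
step 4 [2y] bond c/2=1/25: DF=(261829/250000 − 1/25·(0.965600+0.932700+0.902800))/(1+1/25) = 8993/10000 ≈ 0.899300
step 5 [2.5y] swap r/2=1043/45961: DF=(1 − 1043/45961·(0.965600+0.932700+0.902800+0.899300))/(1+1043/45961) = 8957/10000 ≈ 0.895700
step 6 [3y] bond c/2=29/800: DF=(8720917/8000000 − 29/800·(0.965600+0.932700+0.902800+0.899300+0.895700))/(1+29/800) = 557/625 ≈ 0.891200
step 7 [3.5y] zero: DF = P = 1059/1250 ≈ 0.847200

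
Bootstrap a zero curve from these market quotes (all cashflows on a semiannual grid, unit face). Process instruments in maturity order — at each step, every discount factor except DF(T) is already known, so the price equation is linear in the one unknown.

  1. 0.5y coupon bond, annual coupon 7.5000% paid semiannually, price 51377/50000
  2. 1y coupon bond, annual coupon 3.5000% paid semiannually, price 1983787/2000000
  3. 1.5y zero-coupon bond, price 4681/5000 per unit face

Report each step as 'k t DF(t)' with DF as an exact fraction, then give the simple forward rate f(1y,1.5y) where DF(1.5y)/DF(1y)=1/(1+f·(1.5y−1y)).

1 1/2 619/625
2 1 4789/5000
3 3/2 4681/5000
f(1y,1.5y) = ((4789/5000)/(4681/5000) − 1)/(1/2) = 216/4681 ≈ 4.6144%

step 1 [0.5y] bond c/2=3/80: DF=(51377/50000 − 3/80·(0))/(1+3/80) = 619/625 ≈ 0.990400
step 2 [1y] bond c/2=7/400: DF=(1983787/2000000 − 7/400·(0.990400))/(1+7/400) = 4789/5000 ≈ 0.957800
step 3 [1.5y] zero: DF = P = 4681/5000 ≈ 0.936200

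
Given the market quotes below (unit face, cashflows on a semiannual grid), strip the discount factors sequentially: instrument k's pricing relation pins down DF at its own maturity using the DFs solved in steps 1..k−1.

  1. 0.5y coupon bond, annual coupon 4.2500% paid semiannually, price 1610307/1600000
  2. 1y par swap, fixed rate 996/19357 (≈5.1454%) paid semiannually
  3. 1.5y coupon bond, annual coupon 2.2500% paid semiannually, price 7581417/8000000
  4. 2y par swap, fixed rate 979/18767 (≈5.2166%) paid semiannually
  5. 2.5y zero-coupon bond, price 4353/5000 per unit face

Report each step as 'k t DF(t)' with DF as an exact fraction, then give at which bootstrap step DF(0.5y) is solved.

step 1 [0.5y] bond c/2=17/800: DF=(1610307/1600000 − 17/800·(0))/(1+17/800) = 1971/2000 ≈ 0.985500
step 2 [1y] swap r/2=498/19357: DF=(1 − 498/19357·(0.985500))/(1+498/19357) = 4751/5000 ≈ 0.950200
step 3 [1.5y] bond c/2=9/800: DF=(7581417/8000000 − 9/800·(0.985500+0.950200))/(1+9/800) = 2289/2500 ≈ 0.915600
step 4 [2y] swap r/2=979/37534: DF=(1 − 979/37534·(0.985500+0.950200+0.915600))/(1+979/37534) = 9021/10000 ≈ 0.902100
step 5 [2.5y] zero: DF = P = 4353/5000 ≈ 0.870600

1 1/2 1971/2000
2 1 4751/5000
3 3/2 2289/2500
4 2 9021/10000
5 5/2 4353/5000
DF(0.5y) is solved at step 1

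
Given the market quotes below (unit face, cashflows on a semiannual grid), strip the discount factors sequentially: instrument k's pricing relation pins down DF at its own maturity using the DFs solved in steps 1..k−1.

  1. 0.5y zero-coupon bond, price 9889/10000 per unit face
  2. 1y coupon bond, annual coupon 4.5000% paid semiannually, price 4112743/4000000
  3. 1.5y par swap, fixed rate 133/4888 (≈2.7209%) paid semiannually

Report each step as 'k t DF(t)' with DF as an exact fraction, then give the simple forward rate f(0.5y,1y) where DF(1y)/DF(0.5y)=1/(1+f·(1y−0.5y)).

step 1 [0.5y] zero: DF = P = 9889/10000 ≈ 0.988900
step 2 [1y] bond c/2=9/400: DF=(4112743/4000000 − 9/400·(0.988900))/(1+9/400) = 4919/5000 ≈ 0.983800
step 3 [1.5y] swap r/2=133/9776: DF=(1 − 133/9776·(0.988900+0.983800))/(1+133/9776) = 9601/10000 ≈ 0.960100

1 1/2 9889/10000
2 1 4919/5000
3 3/2 9601/10000
f(0.5y,1y) = ((9889/10000)/(4919/5000) − 1)/(1/2) = 51/4919 ≈ 1.0368%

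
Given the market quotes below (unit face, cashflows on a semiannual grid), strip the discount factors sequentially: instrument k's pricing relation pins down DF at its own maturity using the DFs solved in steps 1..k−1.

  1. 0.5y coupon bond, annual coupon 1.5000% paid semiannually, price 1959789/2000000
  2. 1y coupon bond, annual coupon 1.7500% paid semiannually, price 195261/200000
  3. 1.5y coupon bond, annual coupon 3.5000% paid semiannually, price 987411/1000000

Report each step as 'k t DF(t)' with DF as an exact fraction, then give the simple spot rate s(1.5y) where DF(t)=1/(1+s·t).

step 1 [0.5y] bond c/2=3/400: DF=(1959789/2000000 − 3/400·(0))/(1+3/400) = 4863/5000 ≈ 0.972600
step 2 [1y] bond c/2=7/800: DF=(195261/200000 − 7/800·(0.972600))/(1+7/800) = 4797/5000 ≈ 0.959400
step 3 [1.5y] bond c/2=7/400: DF=(987411/1000000 − 7/400·(0.972600+0.959400))/(1+7/400) = 2343/2500 ≈ 0.937200

1 1/2 4863/5000
2 1 4797/5000
3 3/2 2343/2500
s(1.5y) = (1/(2343/2500) − 1)/(3/2) = 314/7029 ≈ 4.4672%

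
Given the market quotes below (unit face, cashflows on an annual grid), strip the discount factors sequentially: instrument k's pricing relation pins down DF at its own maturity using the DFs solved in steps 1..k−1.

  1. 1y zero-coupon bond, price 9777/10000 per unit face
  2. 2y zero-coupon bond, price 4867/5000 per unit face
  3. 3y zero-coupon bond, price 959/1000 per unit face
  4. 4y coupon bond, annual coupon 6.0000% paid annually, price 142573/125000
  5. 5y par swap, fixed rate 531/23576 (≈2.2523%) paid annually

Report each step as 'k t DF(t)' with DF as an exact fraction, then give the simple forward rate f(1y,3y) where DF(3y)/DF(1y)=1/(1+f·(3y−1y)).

1 1 9777/10000
2 2 4867/5000
3 3 959/1000
4 4 9113/10000
5 5 4469/5000
f(1y,3y) = ((9777/10000)/(959/1000) − 1)/(2) = 187/19180 ≈ 0.9750%

step 1 [1y] zero: DF = P = 9777/10000 ≈ 0.977700
step 2 [2y] zero: DF = P = 4867/5000 ≈ 0.973400
step 3 [3y] zero: DF = P = 959/1000 ≈ 0.959000
step 4 [4y] bond c/1=3/50: DF=(142573/125000 − 3/50·(0.977700+0.973400+0.959000))/(1+3/50) = 9113/10000 ≈ 0.911300
step 5 [5y] swap r/1=531/23576: DF=(1 − 531/23576·(0.977700+0.973400+0.959000+0.911300))/(1+531/23576) = 4469/5000 ≈ 0.893800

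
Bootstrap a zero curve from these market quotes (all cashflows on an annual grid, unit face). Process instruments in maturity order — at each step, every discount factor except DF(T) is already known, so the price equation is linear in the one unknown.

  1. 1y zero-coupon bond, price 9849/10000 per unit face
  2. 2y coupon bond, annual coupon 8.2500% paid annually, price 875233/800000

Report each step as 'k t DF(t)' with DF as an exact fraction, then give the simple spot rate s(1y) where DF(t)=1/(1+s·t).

step 1 [1y] zero: DF = P = 9849/10000 ≈ 0.984900
step 2 [2y] bond c/1=33/400: DF=(875233/800000 − 33/400·(0.984900))/(1+33/400) = 2339/2500 ≈ 0.935600

1 1 9849/10000
2 2 2339/2500
s(1y) = (1/(9849/10000) − 1)/(1) = 151/9849 ≈ 1.5332%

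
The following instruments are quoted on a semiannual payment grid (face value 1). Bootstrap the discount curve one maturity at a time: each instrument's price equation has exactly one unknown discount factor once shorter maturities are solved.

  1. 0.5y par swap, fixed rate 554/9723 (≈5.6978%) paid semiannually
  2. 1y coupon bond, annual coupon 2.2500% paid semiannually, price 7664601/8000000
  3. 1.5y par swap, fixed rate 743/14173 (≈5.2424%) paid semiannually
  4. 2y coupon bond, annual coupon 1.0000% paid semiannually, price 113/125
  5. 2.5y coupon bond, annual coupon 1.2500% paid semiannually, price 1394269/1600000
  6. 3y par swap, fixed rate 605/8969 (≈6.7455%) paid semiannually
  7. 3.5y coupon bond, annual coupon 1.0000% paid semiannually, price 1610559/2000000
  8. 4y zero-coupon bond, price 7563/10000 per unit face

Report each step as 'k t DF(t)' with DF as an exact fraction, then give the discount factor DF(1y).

1 1/2 9723/10000
2 1 4683/5000
3 3/2 9257/10000
4 2 4427/5000
5 5/2 8429/10000
6 3 1637/2000
7 7/2 1549/2000
8 4 7563/10000
DF(1y) = 4683/5000 ≈ 0.936600

step 1 [0.5y] swap r/2=277/9723: DF=(1 − 277/9723·(0))/(1+277/9723) = 9723/10000 ≈ 0.972300
step 2 [1y] bond c/2=9/800: DF=(7664601/8000000 − 9/800·(0.972300))/(1+9/800) = 4683/5000 ≈ 0.936600
step 3 [1.5y] swap r/2=743/28346: DF=(1 − 743/28346·(0.972300+0.936600))/(1+743/28346) = 9257/10000 ≈ 0.925700
step 4 [2y] bond c/2=1/200: DF=(113/125 − 1/200·(0.972300+0.936600+0.925700))/(1+1/200) = 4427/5000 ≈ 0.885400
step 5 [2.5y] bond c/2=1/160: DF=(1394269/1600000 − 1/160·(0.972300+0.936600+0.925700+0.885400))/(1+1/160) = 8429/10000 ≈ 0.842900
step 6 [3y] swap r/2=605/17938: DF=(1 − 605/17938·(0.972300+0.936600+0.925700+0.885400+0.842900))/(1+605/17938) = 1637/2000 ≈ 0.818500
step 7 [3.5y] bond c/2=1/200: DF=(1610559/2000000 − 1/200·(0.972300+0.936600+0.925700+0.885400+0.842900+0.818500))/(1+1/200) = 1549/2000 ≈ 0.774500
step 8 [4y] zero: DF = P = 7563/10000 ≈ 0.756300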